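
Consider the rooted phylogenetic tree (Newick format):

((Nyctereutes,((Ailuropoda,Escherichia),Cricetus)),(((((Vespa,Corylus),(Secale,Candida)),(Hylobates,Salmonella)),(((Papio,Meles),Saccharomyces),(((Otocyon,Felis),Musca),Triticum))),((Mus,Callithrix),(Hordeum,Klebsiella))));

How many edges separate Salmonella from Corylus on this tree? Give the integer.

The MRCA of Salmonella and Corylus is the node subtending (((Vespa,Corylus),(Secale,Candida)),(Hylobates,Salmonella)).
From Salmonella up to that node: 2 branches. From Corylus up to the same node: 3 branches. Total: 2 + 3 = 5.

5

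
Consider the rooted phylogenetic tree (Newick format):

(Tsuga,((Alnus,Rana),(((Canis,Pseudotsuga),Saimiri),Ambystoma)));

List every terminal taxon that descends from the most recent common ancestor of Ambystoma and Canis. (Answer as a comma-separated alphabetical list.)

Ambystoma, Canis, Pseudotsuga, Saimiri

Tracing Ambystoma: it sits inside (((Canis,Pseudotsuga),Saimiri),Ambystoma).
Tracing Canis: it sits inside (Canis,Pseudotsuga).
The smallest clade enclosing both is (((Canis,Pseudotsuga),Saimiri),Ambystoma); the answer is its 4 terminal taxa in alphabetical order.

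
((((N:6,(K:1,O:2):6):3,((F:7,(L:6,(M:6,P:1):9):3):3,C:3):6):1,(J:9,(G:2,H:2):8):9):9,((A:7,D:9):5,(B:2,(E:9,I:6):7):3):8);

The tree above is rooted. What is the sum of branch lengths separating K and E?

47

The path runs K → … → MRCA → … → E; the MRCA is the root of the tree.
Branch lengths along that path: 1 + 6 + 3 + 1 + 9 + 8 + 3 + 7 + 9 = 47.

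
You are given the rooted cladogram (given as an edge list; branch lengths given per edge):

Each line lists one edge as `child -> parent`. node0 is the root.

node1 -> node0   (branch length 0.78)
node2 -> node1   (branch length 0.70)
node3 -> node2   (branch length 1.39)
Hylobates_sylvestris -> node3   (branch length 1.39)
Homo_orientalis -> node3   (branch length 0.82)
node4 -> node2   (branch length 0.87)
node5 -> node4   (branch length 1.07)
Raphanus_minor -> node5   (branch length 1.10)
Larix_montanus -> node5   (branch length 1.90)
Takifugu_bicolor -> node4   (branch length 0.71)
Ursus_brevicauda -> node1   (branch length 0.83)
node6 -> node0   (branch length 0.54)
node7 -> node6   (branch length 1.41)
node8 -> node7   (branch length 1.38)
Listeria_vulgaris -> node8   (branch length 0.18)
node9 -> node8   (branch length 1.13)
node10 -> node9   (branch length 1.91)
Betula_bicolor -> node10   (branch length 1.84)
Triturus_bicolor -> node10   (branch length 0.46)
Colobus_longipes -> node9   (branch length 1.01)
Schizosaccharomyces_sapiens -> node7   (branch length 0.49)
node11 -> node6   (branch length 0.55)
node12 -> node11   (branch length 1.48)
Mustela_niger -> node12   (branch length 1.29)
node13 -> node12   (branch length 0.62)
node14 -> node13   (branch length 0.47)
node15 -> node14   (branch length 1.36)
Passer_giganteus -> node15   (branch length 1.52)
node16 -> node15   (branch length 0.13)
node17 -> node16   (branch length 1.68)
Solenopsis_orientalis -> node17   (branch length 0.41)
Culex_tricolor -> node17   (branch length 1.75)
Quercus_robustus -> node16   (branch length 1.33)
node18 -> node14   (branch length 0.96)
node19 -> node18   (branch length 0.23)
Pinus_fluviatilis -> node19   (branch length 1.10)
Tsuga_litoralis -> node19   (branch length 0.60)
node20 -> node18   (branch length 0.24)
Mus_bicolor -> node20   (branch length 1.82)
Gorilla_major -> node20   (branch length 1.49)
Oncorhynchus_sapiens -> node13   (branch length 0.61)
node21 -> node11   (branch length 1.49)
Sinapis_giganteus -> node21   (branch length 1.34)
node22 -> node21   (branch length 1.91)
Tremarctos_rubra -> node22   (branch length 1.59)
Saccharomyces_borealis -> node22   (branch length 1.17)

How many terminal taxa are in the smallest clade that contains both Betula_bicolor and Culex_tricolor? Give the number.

The MRCA of Betula_bicolor and Culex_tricolor is the node subtending (((Listeria_vulgaris,((Betula_bicolor,Triturus_bicolor),Colobus_longipes)),Schizosaccharomyces_sapiens),((Mustela_niger,(((Passer_giganteus,((Solenopsis_orientalis,Culex_tricolor),Quercus_robustus)),((Pinus_fluviatilis,Tsuga_litoralis),(Mus_bicolor,Gorilla_major))),Oncorhynchus_sapiens)),(Sinapis_giganteus,(Tremarctos_rubra,Saccharomyces_borealis)))).
That clade contains 18 terminal taxa: Betula_bicolor, Colobus_longipes, Culex_tricolor, Gorilla_major, Listeria_vulgaris, Mus_bicolor, Mustela_niger, Oncorhynchus_sapiens, Passer_giganteus, Pinus_fluviatilis, Quercus_robustus, Saccharomyces_borealis, Schizosaccharomyces_sapiens, Sinapis_giganteus, Solenopsis_orientalis, Tremarctos_rubra, Triturus_bicolor, Tsuga_litoralis.

18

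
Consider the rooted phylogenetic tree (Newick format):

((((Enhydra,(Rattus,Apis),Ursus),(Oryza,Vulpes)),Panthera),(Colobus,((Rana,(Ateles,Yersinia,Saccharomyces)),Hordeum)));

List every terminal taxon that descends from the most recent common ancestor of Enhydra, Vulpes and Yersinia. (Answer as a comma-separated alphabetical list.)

Tracing Enhydra: it sits inside (Enhydra,(Rattus,Apis),Ursus).
Tracing Vulpes: it sits inside (Oryza,Vulpes).
Tracing Yersinia: it sits inside (Ateles,Yersinia,Saccharomyces).
The smallest clade enclosing all 3 is the whole tree (their MRCA is the root), so the answer is all 13 tips in alphabetical order.

Apis, Ateles, Colobus, Enhydra, Hordeum, Oryza, Panthera, Rana, Rattus, Saccharomyces, Ursus, Vulpes, Yersinia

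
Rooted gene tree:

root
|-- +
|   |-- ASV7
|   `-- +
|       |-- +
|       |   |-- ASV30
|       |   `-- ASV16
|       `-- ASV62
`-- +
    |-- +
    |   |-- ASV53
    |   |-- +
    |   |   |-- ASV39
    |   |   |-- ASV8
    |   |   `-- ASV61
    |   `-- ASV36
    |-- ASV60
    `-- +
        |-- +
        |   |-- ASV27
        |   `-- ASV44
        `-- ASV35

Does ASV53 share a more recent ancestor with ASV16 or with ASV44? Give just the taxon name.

ASV44

The MRCA of ASV53 and ASV44 subtends ((ASV53,(ASV39,ASV8,ASV61),ASV36),ASV60,((ASV27,ASV44),ASV35)) (9 taxa).
The MRCA of ASV53 and ASV16 is the root, subtending the entire tree (13 taxa).
The first is nested inside the second, so ASV53 shares a more recent common ancestor with ASV44.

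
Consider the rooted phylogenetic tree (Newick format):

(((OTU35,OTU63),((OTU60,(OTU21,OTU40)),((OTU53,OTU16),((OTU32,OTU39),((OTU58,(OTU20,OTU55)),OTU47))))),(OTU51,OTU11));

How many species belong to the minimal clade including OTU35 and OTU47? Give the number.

13

The MRCA of OTU35 and OTU47 is the node subtending ((OTU35,OTU63),((OTU60,(OTU21,OTU40)),((OTU53,OTU16),((OTU32,OTU39),((OTU58,(OTU20,OTU55)),OTU47))))).
That clade contains 13 terminal taxa: OTU16, OTU20, OTU21, OTU32, OTU35, OTU39, OTU40, OTU47, OTU53, OTU55, OTU58, OTU60, OTU63.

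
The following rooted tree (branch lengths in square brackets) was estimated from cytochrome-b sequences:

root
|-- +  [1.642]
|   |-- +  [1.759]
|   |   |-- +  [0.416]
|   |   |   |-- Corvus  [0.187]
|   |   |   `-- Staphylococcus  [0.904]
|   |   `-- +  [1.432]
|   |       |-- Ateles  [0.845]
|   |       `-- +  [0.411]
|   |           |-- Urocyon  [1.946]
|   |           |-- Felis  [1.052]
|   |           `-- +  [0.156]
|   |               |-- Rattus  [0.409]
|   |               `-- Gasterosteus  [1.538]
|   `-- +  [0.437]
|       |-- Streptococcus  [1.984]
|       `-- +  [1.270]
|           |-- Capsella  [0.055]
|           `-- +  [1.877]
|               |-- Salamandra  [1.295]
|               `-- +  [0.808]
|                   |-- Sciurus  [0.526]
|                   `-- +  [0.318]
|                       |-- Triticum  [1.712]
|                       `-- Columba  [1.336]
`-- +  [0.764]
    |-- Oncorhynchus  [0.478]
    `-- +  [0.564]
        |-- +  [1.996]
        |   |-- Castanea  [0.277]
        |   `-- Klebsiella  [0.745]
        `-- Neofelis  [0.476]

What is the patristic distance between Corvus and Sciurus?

The path runs Corvus → … → MRCA → … → Sciurus; the MRCA is the node subtending (((Corvus,Staphylococcus),(Ateles,(Urocyon,Felis,(Rattus,Gasterosteus)))),(Streptococcus,(Capsella,(Salamandra,(Sciurus,(Triticum,Columba)))))).
Branch lengths along that path: 0.187 + 0.416 + 1.759 + 0.437 + 1.270 + 1.877 + 0.808 + 0.526 = 7.280.

7.280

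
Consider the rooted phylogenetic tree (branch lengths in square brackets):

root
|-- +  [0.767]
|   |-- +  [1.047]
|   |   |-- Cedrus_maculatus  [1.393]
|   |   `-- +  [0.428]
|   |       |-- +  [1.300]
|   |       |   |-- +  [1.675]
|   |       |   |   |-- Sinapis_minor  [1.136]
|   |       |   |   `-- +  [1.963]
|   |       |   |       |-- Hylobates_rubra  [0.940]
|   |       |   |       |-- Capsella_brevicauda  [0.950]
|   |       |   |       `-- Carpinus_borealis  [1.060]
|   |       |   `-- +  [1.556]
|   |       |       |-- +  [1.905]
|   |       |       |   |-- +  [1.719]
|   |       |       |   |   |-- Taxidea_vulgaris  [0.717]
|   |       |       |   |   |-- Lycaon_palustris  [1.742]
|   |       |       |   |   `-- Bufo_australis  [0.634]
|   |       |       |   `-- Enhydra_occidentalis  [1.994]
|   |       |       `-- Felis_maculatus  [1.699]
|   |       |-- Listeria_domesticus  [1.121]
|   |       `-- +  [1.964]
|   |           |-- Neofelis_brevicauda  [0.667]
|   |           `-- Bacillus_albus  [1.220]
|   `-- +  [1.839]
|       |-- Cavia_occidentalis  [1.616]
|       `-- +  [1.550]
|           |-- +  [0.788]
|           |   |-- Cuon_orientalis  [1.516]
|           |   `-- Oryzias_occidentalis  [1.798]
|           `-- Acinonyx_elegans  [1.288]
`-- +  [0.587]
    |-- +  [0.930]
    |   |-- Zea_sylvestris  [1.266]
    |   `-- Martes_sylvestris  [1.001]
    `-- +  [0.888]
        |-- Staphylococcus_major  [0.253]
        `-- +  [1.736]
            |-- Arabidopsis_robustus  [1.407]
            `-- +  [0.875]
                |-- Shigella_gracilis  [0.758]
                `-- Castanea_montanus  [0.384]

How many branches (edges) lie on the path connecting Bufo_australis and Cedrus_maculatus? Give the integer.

The MRCA of Bufo_australis and Cedrus_maculatus is the node subtending (Cedrus_maculatus,(((Sinapis_minor,(Hylobates_rubra,Capsella_brevicauda,Carpinus_borealis)),(((Taxidea_vulgaris,Lycaon_palustris,Bufo_australis),Enhydra_occidentalis),Felis_maculatus)),Listeria_domesticus,(Neofelis_brevicauda,Bacillus_albus))).
From Bufo_australis up to that node: 6 branches. From Cedrus_maculatus up to the same node: 1 branch. Total: 6 + 1 = 7.

7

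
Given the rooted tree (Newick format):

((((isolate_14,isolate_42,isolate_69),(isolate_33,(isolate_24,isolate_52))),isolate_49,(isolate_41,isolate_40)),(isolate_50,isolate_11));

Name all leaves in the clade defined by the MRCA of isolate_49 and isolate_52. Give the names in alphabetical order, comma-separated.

isolate_14, isolate_24, isolate_33, isolate_40, isolate_41, isolate_42, isolate_49, isolate_52, isolate_69

Tracing isolate_49: it sits inside (((isolate_14,isolate_42,isolate_69),(isolate_33,(isolate_24,isolate_52))),isolate_49,(isolate_41,isolate_40)).
Tracing isolate_52: it sits inside (isolate_24,isolate_52).
The smallest clade enclosing both is (((isolate_14,isolate_42,isolate_69),(isolate_33,(isolate_24,isolate_52))),isolate_49,(isolate_41,isolate_40)); the answer is its 9 terminal taxa in alphabetical order.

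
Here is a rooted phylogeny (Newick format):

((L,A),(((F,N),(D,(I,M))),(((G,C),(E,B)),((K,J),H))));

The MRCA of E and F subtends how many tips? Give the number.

12

The MRCA of E and F is the node subtending (((F,N),(D,(I,M))),(((G,C),(E,B)),((K,J),H))).
That clade contains 12 terminal taxa: B, C, D, E, F, G, H, I, J, K, M, N.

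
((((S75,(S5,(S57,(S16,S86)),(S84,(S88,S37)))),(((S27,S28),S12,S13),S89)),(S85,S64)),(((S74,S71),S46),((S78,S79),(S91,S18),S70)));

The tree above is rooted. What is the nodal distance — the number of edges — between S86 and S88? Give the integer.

The MRCA of S86 and S88 is the node subtending (S5,(S57,(S16,S86)),(S84,(S88,S37))).
From S86 up to that node: 3 branches. From S88 up to the same node: 3 branches. Total: 3 + 3 = 6.

6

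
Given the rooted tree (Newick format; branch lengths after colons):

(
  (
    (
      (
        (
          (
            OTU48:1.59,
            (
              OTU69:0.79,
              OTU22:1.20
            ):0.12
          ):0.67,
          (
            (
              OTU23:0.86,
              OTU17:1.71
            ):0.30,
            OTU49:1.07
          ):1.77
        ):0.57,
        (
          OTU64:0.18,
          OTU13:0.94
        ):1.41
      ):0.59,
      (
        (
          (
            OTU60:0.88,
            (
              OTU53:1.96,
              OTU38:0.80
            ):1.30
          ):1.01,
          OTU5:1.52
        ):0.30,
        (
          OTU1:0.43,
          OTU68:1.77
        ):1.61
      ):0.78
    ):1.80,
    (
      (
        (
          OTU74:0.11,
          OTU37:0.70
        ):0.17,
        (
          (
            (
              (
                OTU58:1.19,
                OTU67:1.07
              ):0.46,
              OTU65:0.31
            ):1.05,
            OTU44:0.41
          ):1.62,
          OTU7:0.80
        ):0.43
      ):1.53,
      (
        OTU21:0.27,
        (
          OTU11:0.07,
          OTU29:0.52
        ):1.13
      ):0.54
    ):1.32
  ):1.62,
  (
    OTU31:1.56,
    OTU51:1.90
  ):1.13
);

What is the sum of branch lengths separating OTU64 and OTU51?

8.63

The path runs OTU64 → … → MRCA → … → OTU51; the MRCA is the root of the tree.
Branch lengths along that path: 0.18 + 1.41 + 0.59 + 1.80 + 1.62 + 1.13 + 1.90 = 8.63.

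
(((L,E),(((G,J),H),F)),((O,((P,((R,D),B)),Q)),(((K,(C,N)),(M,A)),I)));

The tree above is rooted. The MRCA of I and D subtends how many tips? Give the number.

12

The MRCA of I and D is the node subtending ((O,((P,((R,D),B)),Q)),(((K,(C,N)),(M,A)),I)).
That clade contains 12 terminal taxa: A, B, C, D, I, K, M, N, O, P, Q, R.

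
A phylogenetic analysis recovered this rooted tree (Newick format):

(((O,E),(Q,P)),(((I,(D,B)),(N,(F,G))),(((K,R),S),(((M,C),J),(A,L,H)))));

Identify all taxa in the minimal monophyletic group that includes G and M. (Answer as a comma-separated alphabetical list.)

Tracing G: it sits inside (F,G).
Tracing M: it sits inside (M,C).
The smallest clade enclosing both is (((I,(D,B)),(N,(F,G))),(((K,R),S),(((M,C),J),(A,L,H)))); the answer is its 15 terminal taxa in alphabetical order.

A, B, C, D, F, G, H, I, J, K, L, M, N, R, S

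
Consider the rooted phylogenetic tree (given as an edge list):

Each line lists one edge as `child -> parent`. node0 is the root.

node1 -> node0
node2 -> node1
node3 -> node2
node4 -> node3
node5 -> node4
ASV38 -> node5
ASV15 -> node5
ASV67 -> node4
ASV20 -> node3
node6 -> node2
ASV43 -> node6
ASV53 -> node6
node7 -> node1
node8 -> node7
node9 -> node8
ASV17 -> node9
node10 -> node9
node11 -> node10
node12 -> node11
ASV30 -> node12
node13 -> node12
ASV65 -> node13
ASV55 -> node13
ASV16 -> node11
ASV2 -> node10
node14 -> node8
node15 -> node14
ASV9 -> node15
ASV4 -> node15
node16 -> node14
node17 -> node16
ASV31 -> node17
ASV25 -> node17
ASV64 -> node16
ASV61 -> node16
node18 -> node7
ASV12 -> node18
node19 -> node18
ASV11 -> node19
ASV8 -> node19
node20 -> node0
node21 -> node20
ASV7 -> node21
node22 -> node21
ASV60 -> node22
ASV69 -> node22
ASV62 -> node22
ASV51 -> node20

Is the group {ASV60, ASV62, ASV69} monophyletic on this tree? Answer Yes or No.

Yes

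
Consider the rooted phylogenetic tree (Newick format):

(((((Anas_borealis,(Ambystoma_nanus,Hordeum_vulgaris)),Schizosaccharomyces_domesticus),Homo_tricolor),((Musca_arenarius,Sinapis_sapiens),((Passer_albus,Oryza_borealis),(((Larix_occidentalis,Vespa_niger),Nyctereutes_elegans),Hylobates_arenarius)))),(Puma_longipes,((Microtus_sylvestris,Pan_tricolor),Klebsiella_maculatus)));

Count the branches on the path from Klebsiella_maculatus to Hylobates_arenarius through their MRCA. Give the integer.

8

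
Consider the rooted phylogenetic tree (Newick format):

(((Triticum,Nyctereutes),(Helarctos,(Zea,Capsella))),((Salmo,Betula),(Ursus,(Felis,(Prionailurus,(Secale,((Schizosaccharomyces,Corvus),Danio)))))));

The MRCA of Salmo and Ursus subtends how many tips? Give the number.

The MRCA of Salmo and Ursus is the node subtending ((Salmo,Betula),(Ursus,(Felis,(Prionailurus,(Secale,((Schizosaccharomyces,Corvus),Danio)))))).
That clade contains 9 terminal taxa: Betula, Corvus, Danio, Felis, Prionailurus, Salmo, Schizosaccharomyces, Secale, Ursus.

9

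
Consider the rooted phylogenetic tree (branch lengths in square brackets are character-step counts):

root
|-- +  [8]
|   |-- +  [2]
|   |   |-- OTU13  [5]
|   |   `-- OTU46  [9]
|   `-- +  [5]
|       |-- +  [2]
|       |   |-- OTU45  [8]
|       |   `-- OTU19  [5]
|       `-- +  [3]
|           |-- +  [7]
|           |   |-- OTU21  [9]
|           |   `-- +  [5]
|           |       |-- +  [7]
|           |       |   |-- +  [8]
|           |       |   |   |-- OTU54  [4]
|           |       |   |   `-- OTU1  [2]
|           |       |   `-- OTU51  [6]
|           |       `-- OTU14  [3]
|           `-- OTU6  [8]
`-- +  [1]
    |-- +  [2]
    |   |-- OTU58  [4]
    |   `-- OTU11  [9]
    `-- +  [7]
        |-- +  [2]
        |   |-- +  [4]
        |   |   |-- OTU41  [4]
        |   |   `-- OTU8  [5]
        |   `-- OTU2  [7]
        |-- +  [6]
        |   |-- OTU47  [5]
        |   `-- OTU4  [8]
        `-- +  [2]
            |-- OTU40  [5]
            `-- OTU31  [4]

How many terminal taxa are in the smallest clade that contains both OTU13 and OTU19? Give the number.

10

The MRCA of OTU13 and OTU19 is the node subtending ((OTU13,OTU46),((OTU45,OTU19),((OTU21,(((OTU54,OTU1),OTU51),OTU14)),OTU6))).
That clade contains 10 terminal taxa: OTU1, OTU13, OTU14, OTU19, OTU21, OTU45, OTU46, OTU51, OTU54, OTU6.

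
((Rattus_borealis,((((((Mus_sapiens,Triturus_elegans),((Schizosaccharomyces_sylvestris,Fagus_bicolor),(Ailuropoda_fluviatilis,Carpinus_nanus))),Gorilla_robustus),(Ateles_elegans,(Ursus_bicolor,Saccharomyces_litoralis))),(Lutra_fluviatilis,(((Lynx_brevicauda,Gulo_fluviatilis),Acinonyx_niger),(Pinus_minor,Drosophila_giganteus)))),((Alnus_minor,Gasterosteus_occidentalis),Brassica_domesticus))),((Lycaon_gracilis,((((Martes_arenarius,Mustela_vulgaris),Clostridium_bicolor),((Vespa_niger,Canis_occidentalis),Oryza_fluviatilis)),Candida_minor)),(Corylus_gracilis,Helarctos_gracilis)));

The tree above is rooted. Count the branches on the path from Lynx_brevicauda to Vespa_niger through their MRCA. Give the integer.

The MRCA of Lynx_brevicauda and Vespa_niger is the root of the tree.
From Lynx_brevicauda up to that node: 8 branches. From Vespa_niger up to the same node: 7 branches. Total: 8 + 7 = 15.

15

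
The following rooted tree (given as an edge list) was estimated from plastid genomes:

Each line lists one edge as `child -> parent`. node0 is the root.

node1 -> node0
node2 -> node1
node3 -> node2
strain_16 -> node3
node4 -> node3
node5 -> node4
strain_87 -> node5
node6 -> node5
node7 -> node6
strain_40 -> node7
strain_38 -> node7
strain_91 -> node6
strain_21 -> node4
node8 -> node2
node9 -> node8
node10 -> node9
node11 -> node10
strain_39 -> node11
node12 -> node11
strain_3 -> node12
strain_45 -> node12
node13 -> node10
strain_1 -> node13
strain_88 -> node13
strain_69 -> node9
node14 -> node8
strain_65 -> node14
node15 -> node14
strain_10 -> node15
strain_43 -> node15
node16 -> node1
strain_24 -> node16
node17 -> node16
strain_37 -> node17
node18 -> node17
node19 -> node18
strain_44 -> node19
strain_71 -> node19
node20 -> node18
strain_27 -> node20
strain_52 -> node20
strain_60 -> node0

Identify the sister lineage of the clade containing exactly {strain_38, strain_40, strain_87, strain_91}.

strain_21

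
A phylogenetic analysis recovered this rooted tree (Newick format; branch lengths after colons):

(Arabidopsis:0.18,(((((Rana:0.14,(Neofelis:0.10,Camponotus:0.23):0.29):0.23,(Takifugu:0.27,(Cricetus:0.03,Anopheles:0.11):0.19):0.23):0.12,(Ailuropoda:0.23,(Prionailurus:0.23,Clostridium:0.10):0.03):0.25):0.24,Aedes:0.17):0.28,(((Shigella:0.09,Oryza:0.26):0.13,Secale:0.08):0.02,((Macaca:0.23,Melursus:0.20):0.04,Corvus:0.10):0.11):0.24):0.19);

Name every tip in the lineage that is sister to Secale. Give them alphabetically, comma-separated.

Oryza, Shigella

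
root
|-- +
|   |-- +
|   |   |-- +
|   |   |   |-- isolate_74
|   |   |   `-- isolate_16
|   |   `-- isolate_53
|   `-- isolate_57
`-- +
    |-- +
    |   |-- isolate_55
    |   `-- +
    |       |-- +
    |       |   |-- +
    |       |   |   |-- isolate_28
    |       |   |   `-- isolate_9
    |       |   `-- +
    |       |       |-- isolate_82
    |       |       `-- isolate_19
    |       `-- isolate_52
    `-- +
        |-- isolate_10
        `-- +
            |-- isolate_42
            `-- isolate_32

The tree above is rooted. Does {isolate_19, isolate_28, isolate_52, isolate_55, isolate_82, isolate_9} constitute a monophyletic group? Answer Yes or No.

Yes

The most recent common ancestor of these taxa subtends (isolate_55,(((isolate_28,isolate_9),(isolate_82,isolate_19)),isolate_52)).
That clade has exactly 6 tips — every listed taxon and nothing else — so the group is monophyletic.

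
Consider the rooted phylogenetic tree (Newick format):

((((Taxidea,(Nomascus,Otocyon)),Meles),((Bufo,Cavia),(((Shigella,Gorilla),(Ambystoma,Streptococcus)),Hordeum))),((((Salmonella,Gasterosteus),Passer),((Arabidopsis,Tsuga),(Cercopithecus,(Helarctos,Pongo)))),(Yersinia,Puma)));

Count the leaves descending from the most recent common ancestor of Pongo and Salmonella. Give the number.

8

The MRCA of Pongo and Salmonella is the node subtending (((Salmonella,Gasterosteus),Passer),((Arabidopsis,Tsuga),(Cercopithecus,(Helarctos,Pongo)))).
That clade contains 8 terminal taxa: Arabidopsis, Cercopithecus, Gasterosteus, Helarctos, Passer, Pongo, Salmonella, Tsuga.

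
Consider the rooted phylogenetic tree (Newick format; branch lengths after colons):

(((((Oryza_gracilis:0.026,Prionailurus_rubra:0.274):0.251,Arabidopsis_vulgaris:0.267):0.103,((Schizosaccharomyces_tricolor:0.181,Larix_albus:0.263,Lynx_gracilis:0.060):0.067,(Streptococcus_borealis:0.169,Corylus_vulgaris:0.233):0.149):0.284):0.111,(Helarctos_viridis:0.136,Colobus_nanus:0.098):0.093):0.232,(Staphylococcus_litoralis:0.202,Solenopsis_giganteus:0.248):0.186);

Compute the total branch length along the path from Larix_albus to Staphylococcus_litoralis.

1.345

The path runs Larix_albus → … → MRCA → … → Staphylococcus_litoralis; the MRCA is the root of the tree.
Branch lengths along that path: 0.263 + 0.067 + 0.284 + 0.111 + 0.232 + 0.186 + 0.202 = 1.345.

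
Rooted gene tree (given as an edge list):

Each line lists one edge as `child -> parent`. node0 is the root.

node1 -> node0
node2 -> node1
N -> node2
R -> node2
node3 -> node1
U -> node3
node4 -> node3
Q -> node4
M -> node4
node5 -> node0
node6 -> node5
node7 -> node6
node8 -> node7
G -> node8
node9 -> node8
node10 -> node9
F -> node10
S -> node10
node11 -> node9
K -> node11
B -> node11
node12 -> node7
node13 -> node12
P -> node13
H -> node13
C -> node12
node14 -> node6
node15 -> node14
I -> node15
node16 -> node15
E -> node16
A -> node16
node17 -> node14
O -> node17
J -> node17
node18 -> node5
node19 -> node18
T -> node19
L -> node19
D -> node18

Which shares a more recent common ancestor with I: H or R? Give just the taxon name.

The MRCA of I and H subtends (((G,((F,S),(K,B))),((P,H),C)),((I,(E,A)),(O,J))) (13 taxa).
The MRCA of I and R is the root, subtending the entire tree (21 taxa).
The first is nested inside the second, so I shares a more recent common ancestor with H.

H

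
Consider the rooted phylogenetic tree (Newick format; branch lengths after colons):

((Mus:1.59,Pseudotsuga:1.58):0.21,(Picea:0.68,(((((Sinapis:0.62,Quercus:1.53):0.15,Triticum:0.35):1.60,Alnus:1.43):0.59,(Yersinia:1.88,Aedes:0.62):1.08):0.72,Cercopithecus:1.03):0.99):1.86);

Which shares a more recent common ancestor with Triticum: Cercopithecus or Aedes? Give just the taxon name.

The MRCA of Triticum and Aedes subtends ((((Sinapis,Quercus),Triticum),Alnus),(Yersinia,Aedes)) (6 taxa).
The MRCA of Triticum and Cercopithecus subtends (((((Sinapis,Quercus),Triticum),Alnus),(Yersinia,Aedes)),Cercopithecus) (7 taxa).
The first is nested inside the second, so Triticum shares a more recent common ancestor with Aedes.

Aedes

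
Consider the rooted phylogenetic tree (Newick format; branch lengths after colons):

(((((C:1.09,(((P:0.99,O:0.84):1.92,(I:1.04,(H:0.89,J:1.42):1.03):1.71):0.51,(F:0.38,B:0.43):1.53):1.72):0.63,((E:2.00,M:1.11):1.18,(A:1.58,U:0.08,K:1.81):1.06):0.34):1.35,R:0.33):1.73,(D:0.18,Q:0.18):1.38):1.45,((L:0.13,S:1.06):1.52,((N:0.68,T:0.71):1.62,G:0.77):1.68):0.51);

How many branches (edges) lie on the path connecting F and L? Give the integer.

The MRCA of F and L is the root of the tree.
From F up to that node: 7 branches. From L up to the same node: 3 branches. Total: 7 + 3 = 10.

10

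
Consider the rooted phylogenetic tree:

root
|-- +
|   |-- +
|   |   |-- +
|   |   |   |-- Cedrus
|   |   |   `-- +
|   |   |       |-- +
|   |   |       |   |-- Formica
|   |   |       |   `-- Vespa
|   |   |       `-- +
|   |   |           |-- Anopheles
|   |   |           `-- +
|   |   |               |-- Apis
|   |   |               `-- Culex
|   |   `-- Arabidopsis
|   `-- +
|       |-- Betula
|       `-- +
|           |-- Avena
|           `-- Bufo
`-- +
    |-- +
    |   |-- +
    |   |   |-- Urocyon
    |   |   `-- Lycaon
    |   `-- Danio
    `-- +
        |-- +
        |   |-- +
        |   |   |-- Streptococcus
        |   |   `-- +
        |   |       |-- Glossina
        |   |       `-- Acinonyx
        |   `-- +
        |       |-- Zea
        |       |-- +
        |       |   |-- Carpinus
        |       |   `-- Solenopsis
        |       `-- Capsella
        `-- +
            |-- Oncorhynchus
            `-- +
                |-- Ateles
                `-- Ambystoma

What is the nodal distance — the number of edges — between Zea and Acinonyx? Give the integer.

The MRCA of Zea and Acinonyx is the node subtending ((Streptococcus,(Glossina,Acinonyx)),(Zea,(Carpinus,Solenopsis),Capsella)).
From Zea up to that node: 2 branches. From Acinonyx up to the same node: 3 branches. Total: 2 + 3 = 5.

5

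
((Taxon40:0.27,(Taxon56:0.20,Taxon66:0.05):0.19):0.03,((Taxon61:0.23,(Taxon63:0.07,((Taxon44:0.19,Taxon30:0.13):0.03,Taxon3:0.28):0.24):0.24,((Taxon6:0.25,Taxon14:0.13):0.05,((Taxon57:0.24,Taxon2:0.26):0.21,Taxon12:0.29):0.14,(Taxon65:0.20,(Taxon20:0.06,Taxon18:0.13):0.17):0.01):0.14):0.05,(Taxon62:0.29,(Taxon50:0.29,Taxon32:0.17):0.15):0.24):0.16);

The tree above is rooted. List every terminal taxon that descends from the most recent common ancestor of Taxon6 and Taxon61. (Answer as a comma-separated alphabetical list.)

Taxon12, Taxon14, Taxon18, Taxon2, Taxon20, Taxon3, Taxon30, Taxon44, Taxon57, Taxon6, Taxon61, Taxon63, Taxon65

Tracing Taxon6: it sits inside (Taxon6,Taxon14).
Tracing Taxon61: it sits inside (Taxon61,(Taxon63,((Taxon44,Taxon30),Taxon3)),((Taxon6,Taxon14),((Taxon57,Taxon2),Taxon12),(Taxon65,(Taxon20,Taxon18)))).
The smallest clade enclosing both is (Taxon61,(Taxon63,((Taxon44,Taxon30),Taxon3)),((Taxon6,Taxon14),((Taxon57,Taxon2),Taxon12),(Taxon65,(Taxon20,Taxon18)))); the answer is its 13 terminal taxa in alphabetical order.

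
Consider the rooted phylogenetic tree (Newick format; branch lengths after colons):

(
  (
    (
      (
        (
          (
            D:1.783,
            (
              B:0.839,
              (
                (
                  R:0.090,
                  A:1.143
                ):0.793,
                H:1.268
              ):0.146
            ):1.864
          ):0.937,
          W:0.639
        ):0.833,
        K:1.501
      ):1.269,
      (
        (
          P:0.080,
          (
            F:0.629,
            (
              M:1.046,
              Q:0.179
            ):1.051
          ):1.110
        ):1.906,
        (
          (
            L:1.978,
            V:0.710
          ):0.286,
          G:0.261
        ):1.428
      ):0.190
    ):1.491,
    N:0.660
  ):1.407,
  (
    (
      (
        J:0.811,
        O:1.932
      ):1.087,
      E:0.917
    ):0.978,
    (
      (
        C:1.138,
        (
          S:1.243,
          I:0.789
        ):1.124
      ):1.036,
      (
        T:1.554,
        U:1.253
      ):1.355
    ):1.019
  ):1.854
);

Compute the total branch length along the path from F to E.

The path runs F → … → MRCA → … → E; the MRCA is the root of the tree.
Branch lengths along that path: 0.629 + 1.110 + 1.906 + 0.190 + 1.491 + 1.407 + 1.854 + 0.978 + 0.917 = 10.482.

10.482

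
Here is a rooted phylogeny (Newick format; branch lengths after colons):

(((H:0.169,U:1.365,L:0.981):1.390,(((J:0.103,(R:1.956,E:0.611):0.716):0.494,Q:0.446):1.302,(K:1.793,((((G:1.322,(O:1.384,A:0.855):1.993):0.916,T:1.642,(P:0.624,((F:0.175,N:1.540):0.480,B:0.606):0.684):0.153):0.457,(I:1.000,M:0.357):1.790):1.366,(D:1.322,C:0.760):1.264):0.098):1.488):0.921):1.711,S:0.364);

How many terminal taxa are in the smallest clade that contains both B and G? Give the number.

The MRCA of B and G is the node subtending ((G,(O,A)),T,(P,((F,N),B))).
That clade contains 8 terminal taxa: A, B, F, G, N, O, P, T.

8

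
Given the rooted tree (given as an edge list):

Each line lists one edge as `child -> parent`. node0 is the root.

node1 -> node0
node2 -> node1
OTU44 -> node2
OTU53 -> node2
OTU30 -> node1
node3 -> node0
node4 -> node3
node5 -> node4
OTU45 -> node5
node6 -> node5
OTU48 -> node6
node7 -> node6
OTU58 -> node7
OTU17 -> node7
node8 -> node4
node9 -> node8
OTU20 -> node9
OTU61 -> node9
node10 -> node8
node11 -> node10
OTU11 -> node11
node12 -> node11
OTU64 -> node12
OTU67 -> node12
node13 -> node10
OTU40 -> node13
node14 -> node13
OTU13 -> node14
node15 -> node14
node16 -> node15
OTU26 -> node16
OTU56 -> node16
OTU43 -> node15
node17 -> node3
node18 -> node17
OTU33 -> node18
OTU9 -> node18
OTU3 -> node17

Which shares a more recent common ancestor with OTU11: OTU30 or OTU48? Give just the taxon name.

OTU48

The MRCA of OTU11 and OTU48 subtends ((OTU45,(OTU48,(OTU58,OTU17))),((OTU20,OTU61),((OTU11,(OTU64,OTU67)),(OTU40,(OTU13,((OTU26,OTU56),OTU43)))))) (14 taxa).
The MRCA of OTU11 and OTU30 is the root, subtending the entire tree (20 taxa).
The first is nested inside the second, so OTU11 shares a more recent common ancestor with OTU48.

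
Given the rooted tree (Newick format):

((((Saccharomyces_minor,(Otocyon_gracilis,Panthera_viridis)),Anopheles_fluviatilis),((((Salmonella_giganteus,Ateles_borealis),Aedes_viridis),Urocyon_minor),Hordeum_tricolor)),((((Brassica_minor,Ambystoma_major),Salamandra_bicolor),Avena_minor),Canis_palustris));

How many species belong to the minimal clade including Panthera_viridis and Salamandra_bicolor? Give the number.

14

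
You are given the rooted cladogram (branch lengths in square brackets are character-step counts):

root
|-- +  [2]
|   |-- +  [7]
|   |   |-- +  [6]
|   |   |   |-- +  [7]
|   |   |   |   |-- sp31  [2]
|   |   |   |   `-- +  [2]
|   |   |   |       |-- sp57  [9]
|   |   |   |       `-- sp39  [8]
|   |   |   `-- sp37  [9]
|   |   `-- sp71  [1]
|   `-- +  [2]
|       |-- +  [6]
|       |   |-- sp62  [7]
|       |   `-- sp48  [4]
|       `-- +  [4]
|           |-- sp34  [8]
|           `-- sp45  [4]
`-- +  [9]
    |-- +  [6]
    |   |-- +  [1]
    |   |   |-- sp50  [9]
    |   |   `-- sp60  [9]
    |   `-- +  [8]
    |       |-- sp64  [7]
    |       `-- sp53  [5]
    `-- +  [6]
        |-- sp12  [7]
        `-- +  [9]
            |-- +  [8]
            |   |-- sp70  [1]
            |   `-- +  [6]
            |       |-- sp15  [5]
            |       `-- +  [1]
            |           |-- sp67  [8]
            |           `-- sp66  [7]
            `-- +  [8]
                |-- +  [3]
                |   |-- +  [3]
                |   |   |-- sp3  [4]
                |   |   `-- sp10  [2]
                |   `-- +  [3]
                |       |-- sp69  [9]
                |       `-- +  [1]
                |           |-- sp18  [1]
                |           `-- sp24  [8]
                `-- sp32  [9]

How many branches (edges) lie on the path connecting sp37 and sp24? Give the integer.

The MRCA of sp37 and sp24 is the root of the tree.
From sp37 up to that node: 4 branches. From sp24 up to the same node: 8 branches. Total: 4 + 8 = 12.

12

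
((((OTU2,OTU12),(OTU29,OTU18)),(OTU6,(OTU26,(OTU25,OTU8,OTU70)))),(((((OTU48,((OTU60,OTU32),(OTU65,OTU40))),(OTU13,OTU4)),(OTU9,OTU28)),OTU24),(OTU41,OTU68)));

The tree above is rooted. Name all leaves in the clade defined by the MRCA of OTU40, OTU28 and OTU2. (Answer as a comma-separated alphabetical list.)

OTU12, OTU13, OTU18, OTU2, OTU24, OTU25, OTU26, OTU28, OTU29, OTU32, OTU4, OTU40, OTU41, OTU48, OTU6, OTU60, OTU65, OTU68, OTU70, OTU8, OTU9

Tracing OTU40: it sits inside (OTU65,OTU40).
Tracing OTU28: it sits inside (OTU9,OTU28).
Tracing OTU2: it sits inside (OTU2,OTU12).
The smallest clade enclosing all 3 is the whole tree (their MRCA is the root), so the answer is all 21 tips in alphabetical order.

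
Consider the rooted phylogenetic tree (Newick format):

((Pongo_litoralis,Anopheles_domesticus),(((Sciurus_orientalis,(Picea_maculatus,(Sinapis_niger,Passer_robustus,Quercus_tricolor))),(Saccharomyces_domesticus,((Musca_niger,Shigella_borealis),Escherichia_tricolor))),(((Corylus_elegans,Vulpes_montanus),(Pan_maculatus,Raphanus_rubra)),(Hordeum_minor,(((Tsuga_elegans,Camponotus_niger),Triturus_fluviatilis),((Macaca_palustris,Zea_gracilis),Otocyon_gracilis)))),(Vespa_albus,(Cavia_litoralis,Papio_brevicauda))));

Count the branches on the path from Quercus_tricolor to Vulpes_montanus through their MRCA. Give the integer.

The MRCA of Quercus_tricolor and Vulpes_montanus is the node subtending (((Sciurus_orientalis,(Picea_maculatus,(Sinapis_niger,Passer_robustus,Quercus_tricolor))),(Saccharomyces_domesticus,((Musca_niger,Shigella_borealis),Escherichia_tricolor))),(((Corylus_elegans,Vulpes_montanus),(Pan_maculatus,Raphanus_rubra)),(Hordeum_minor,(((Tsuga_elegans,Camponotus_niger),Triturus_fluviatilis),((Macaca_palustris,Zea_gracilis),Otocyon_gracilis)))),(Vespa_albus,(Cavia_litoralis,Papio_brevicauda))).
From Quercus_tricolor up to that node: 5 branches. From Vulpes_montanus up to the same node: 4 branches. Total: 5 + 4 = 9.

9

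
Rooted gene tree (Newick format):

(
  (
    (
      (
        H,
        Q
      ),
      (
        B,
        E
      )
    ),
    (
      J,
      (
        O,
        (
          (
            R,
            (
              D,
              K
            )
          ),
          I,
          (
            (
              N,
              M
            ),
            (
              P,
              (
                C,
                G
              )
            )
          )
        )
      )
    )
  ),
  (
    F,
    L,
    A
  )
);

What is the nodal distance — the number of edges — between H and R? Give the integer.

The MRCA of H and R is the node subtending (((H,Q),(B,E)),(J,(O,((R,(D,K)),I,((N,M),(P,(C,G))))))).
From H up to that node: 3 branches. From R up to the same node: 5 branches. Total: 3 + 5 = 8.

8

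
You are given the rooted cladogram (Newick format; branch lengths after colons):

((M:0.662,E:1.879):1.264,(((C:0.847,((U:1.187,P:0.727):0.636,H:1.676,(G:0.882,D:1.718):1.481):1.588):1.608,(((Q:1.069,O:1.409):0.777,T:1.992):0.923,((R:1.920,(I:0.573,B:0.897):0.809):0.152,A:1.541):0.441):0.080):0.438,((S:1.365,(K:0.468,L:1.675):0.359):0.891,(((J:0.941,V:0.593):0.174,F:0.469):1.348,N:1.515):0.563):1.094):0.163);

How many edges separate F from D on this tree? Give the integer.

9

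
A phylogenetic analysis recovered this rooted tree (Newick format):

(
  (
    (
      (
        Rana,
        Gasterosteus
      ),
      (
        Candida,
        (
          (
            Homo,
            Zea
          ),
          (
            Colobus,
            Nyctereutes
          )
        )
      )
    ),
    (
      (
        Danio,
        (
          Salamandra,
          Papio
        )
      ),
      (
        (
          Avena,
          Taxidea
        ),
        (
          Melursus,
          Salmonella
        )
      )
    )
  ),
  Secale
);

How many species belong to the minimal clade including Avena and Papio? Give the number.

7

The MRCA of Avena and Papio is the node subtending ((Danio,(Salamandra,Papio)),((Avena,Taxidea),(Melursus,Salmonella))).
That clade contains 7 terminal taxa: Avena, Danio, Melursus, Papio, Salamandra, Salmonella, Taxidea.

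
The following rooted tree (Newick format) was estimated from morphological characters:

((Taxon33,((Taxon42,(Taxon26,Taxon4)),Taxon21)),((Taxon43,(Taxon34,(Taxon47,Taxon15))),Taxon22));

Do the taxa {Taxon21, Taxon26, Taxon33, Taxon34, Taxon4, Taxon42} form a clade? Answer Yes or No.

The MRCA of the listed taxa is the root, so the smallest clade containing them is the whole tree.
That clade also contains Taxon15, Taxon22, Taxon43, Taxon47, which are not in the proposed group, so the group is not monophyletic.

No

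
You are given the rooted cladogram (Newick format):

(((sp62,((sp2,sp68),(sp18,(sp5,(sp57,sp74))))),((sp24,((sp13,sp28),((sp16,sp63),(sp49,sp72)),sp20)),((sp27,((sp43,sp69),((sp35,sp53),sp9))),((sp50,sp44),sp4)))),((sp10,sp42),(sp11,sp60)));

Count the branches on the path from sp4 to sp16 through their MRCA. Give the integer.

8

The MRCA of sp4 and sp16 is the node subtending ((sp24,((sp13,sp28),((sp16,sp63),(sp49,sp72)),sp20)),((sp27,((sp43,sp69),((sp35,sp53),sp9))),((sp50,sp44),sp4))).
From sp4 up to that node: 3 branches. From sp16 up to the same node: 5 branches. Total: 3 + 5 = 8.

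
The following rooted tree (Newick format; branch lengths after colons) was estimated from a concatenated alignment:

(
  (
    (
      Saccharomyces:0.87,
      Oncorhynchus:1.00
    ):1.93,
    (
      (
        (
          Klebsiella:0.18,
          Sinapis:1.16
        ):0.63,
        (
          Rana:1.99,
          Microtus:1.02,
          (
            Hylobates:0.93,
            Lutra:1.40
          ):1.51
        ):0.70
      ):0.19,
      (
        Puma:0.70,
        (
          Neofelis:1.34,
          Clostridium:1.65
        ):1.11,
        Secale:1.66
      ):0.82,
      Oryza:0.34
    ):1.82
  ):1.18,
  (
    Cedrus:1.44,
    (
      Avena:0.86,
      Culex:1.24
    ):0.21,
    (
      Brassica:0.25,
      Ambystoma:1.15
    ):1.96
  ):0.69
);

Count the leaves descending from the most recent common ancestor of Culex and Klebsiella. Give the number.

18

The MRCA of Culex and Klebsiella is the root, so the clade is the entire tree.
That clade contains 18 terminal taxa: Ambystoma, Avena, Brassica, Cedrus, Clostridium, Culex, Hylobates, Klebsiella, Lutra, Microtus, Neofelis, Oncorhynchus, Oryza, Puma, Rana, Saccharomyces, Secale, Sinapis.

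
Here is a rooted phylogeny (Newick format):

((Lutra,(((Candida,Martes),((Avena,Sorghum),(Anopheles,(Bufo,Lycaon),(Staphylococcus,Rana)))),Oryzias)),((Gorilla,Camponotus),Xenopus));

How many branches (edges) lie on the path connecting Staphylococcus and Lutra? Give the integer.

The MRCA of Staphylococcus and Lutra is the node subtending (Lutra,(((Candida,Martes),((Avena,Sorghum),(Anopheles,(Bufo,Lycaon),(Staphylococcus,Rana)))),Oryzias)).
From Staphylococcus up to that node: 6 branches. From Lutra up to the same node: 1 branch. Total: 6 + 1 = 7.

7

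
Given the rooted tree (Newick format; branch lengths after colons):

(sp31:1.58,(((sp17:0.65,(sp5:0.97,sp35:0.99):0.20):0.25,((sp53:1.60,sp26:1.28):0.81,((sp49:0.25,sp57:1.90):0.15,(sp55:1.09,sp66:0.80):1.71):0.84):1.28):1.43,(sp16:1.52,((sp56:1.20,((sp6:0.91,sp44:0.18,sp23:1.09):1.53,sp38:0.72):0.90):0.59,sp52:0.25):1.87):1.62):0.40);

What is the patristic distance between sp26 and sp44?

The path runs sp26 → … → MRCA → … → sp44; the MRCA is the node subtending (((sp17,(sp5,sp35)),((sp53,sp26),((sp49,sp57),(sp55,sp66)))),(sp16,((sp56,((sp6,sp44,sp23),sp38)),sp52))).
Branch lengths along that path: 1.28 + 0.81 + 1.28 + 1.43 + 1.62 + 1.87 + 0.59 + 0.90 + 1.53 + 0.18 = 11.49.

11.49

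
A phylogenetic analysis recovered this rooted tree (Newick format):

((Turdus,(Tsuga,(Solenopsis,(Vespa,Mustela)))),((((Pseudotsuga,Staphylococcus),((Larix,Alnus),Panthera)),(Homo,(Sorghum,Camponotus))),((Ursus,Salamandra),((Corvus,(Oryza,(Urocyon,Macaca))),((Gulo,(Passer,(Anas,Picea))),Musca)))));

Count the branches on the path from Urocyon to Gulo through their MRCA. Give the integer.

The MRCA of Urocyon and Gulo is the node subtending ((Corvus,(Oryza,(Urocyon,Macaca))),((Gulo,(Passer,(Anas,Picea))),Musca)).
From Urocyon up to that node: 4 branches. From Gulo up to the same node: 3 branches. Total: 4 + 3 = 7.

7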